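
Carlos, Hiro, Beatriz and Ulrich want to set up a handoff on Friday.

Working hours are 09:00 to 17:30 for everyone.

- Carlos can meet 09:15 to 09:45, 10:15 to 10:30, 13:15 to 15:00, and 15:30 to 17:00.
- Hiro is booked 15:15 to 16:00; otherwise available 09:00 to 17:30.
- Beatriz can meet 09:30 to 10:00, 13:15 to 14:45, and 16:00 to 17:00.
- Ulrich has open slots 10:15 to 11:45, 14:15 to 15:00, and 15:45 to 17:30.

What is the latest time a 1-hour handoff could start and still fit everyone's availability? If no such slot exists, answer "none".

Hiro free within 09:00–17:30: 09:00–15:15, 16:00–17:30.
Carlos ∩ Hiro: 09:15–09:45, 10:15–10:30, 13:15–15:00, 16:00–17:00.
Carlos ∩ Hiro ∩ Beatriz: 09:30–09:45, 13:15–14:45, 16:00–17:00.
Carlos ∩ Hiro ∩ Beatriz ∩ Ulrich: 14:15–14:45, 16:00–17:00.
Windows ≥ 60 min: 16:00–17:00.
Latest start in the last window 16:00–17:00 is 17:00 − 60 min = 16:00.

16:00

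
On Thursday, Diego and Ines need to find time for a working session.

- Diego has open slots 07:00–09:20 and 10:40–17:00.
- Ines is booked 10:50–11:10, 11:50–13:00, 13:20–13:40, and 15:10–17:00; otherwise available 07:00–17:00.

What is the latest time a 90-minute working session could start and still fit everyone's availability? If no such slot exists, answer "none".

13:40

Ines free within 07:00–17:00: 07:00–10:50, 11:10–11:50, 13:00–13:20, 13:40–15:10.
Diego ∩ Ines: 07:00–09:20, 10:40–10:50, 11:10–11:50, 13:00–13:20, 13:40–15:10.
Windows ≥ 90 min: 07:00–09:20, 13:40–15:10.
Latest start in the last window 13:40–15:10 is 15:10 − 90 min = 13:40.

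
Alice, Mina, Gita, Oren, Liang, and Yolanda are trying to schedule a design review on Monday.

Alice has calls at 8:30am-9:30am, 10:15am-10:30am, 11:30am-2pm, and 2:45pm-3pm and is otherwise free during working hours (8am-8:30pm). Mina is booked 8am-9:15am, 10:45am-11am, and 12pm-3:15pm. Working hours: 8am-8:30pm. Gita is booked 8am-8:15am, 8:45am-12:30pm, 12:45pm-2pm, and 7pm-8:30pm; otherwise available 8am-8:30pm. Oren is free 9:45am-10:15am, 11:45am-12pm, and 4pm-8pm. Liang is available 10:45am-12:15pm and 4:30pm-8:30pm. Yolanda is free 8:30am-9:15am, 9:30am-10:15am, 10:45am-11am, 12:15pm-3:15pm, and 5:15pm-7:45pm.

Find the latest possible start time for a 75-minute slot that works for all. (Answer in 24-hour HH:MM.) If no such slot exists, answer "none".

17:45

Alice free within 08:00–20:30: 08:00–08:30, 09:30–10:15, 10:30–11:30, 14:00–14:45, 15:00–20:30.
Mina free within 08:00–20:30: 09:15–10:45, 11:00–12:00, 15:15–20:30.
Gita free within 08:00–20:30: 08:15–08:45, 12:30–12:45, 14:00–19:00.
Alice ∩ Mina: 09:30–10:15, 10:30–10:45, 11:00–11:30, 15:15–20:30.
Alice ∩ Mina ∩ Gita: 15:15–19:00.
Alice ∩ Mina ∩ Gita ∩ Oren: 16:00–19:00.
Alice ∩ Mina ∩ Gita ∩ Oren ∩ Liang: 16:30–19:00.
Alice ∩ Mina ∩ Gita ∩ Oren ∩ Liang ∩ Yolanda: 17:15–19:00.
Windows ≥ 75 min: 17:15–19:00.
Latest start in the last window 17:15–19:00 is 19:00 − 75 min = 17:45.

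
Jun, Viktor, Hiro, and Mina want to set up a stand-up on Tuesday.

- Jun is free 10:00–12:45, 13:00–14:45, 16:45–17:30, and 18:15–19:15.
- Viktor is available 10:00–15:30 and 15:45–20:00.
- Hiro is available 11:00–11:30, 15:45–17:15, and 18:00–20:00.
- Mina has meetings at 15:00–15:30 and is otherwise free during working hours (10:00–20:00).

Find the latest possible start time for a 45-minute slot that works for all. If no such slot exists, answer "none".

Mina free within 10:00–20:00: 10:00–15:00, 15:30–20:00.
Jun ∩ Viktor: 10:00–12:45, 13:00–14:45, 16:45–17:30, 18:15–19:15.
Jun ∩ Viktor ∩ Hiro: 11:00–11:30, 16:45–17:15, 18:15–19:15.
Jun ∩ Viktor ∩ Hiro ∩ Mina: 11:00–11:30, 16:45–17:15, 18:15–19:15.
Windows ≥ 45 min: 18:15–19:15.
Latest start in the last window 18:15–19:15 is 19:15 − 45 min = 18:30.

18:30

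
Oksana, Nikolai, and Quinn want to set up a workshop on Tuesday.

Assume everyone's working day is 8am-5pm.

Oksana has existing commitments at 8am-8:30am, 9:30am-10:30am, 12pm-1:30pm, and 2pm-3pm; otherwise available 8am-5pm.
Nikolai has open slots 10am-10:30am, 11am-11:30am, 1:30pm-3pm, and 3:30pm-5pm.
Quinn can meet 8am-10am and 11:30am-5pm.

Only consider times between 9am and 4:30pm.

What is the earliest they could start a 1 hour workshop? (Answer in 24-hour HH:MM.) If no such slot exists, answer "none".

Oksana free within 08:00–17:00: 08:30–09:30, 10:30–12:00, 13:30–14:00, 15:00–17:00.
Oksana ∩ Nikolai: 11:00–11:30, 13:30–14:00, 15:30–17:00.
Oksana ∩ Nikolai ∩ Quinn: 13:30–14:00, 15:30–17:00.
Restricted to 09:00–16:30: 13:30–14:00, 15:30–16:30.
Windows ≥ 60 min: 15:30–16:30.
Earliest such window starts at 15:30.

15:30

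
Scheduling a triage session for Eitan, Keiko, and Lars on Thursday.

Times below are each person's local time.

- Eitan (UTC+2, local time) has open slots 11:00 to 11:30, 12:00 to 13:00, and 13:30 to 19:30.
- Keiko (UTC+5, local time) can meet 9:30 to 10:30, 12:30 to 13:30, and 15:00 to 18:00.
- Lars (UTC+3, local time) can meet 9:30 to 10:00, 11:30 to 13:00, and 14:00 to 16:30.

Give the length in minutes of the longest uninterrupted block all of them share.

Eitan → UTC: 09:00–09:30, 10:00–11:00, 11:30–17:30.
Keiko → UTC: 04:30–05:30, 07:30–08:30, 10:00–13:00.
Lars → UTC: 06:30–07:00, 08:30–10:00, 11:00–13:30.
Eitan ∩ Keiko: 10:00–11:00, 11:30–13:00.
Eitan ∩ Keiko ∩ Lars: 11:30–13:00.
Single common window of 90 minutes.

90 minutes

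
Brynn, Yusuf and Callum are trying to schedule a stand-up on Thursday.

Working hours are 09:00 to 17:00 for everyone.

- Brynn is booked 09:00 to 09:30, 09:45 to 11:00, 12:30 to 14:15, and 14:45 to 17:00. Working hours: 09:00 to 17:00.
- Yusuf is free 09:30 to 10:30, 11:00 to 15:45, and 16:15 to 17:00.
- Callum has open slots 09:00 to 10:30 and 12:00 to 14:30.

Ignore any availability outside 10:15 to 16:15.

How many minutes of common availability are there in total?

45 minutes

Brynn free within 09:00–17:00: 09:30–09:45, 11:00–12:30, 14:15–14:45.
Brynn ∩ Yusuf: 09:30–09:45, 11:00–12:30, 14:15–14:45.
Brynn ∩ Yusuf ∩ Callum: 09:30–09:45, 12:00–12:30, 14:15–14:30.
Restricted to 10:15–16:15: 12:00–12:30, 14:15–14:30.
Total common minutes: 30 + 15 = 45.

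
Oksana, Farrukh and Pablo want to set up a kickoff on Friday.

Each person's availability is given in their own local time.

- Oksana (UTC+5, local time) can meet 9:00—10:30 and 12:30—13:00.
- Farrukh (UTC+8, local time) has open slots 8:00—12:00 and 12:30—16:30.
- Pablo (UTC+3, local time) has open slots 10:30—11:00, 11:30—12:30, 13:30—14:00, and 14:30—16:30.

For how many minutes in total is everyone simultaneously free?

30 minutes

Oksana → UTC: 04:00–05:30, 07:30–08:00.
Farrukh → UTC: 00:00–04:00, 04:30–08:30.
Pablo → UTC: 07:30–08:00, 08:30–09:30, 10:30–11:00, 11:30–13:30.
Oksana ∩ Farrukh: 04:30–05:30, 07:30–08:00.
Oksana ∩ Farrukh ∩ Pablo: 07:30–08:00.
Total common minutes: 30.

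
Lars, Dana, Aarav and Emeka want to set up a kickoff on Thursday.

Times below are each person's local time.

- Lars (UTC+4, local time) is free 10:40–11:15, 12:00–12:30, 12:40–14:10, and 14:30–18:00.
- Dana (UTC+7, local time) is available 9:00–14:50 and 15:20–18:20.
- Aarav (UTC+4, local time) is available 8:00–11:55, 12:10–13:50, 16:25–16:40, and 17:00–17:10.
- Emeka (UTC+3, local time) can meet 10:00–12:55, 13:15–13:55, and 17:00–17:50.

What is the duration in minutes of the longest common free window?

Lars → UTC: 06:40–07:15, 08:00–08:30, 08:40–10:10, 10:30–14:00.
Dana → UTC: 02:00–07:50, 08:20–11:20.
Aarav → UTC: 04:00–07:55, 08:10–09:50, 12:25–12:40, 13:00–13:10.
Emeka → UTC: 07:00–09:55, 10:15–10:55, 14:00–14:50.
Lars ∩ Dana: 06:40–07:15, 08:20–08:30, 08:40–10:10, 10:30–11:20.
Lars ∩ Dana ∩ Aarav: 06:40–07:15, 08:20–08:30, 08:40–09:50.
Lars ∩ Dana ∩ Aarav ∩ Emeka: 07:00–07:15, 08:20–08:30, 08:40–09:50.
Common window lengths: 15, 10, 70 min; longest is 70.

70 minutes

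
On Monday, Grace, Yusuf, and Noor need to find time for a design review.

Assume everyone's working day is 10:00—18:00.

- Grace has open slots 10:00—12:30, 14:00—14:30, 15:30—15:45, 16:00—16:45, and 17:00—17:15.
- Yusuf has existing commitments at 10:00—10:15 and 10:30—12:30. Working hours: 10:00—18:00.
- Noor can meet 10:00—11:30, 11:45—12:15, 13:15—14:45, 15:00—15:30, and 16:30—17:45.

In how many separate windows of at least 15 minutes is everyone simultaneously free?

Yusuf free within 10:00–18:00: 10:15–10:30, 12:30–18:00.
Grace ∩ Yusuf: 10:15–10:30, 14:00–14:30, 15:30–15:45, 16:00–16:45, 17:00–17:15.
Grace ∩ Yusuf ∩ Noor: 10:15–10:30, 14:00–14:30, 16:30–16:45, 17:00–17:15.
Windows ≥ 15 min: 10:15–10:30, 14:00–14:30, 16:30–16:45, 17:00–17:15.
That's 4 windows.

4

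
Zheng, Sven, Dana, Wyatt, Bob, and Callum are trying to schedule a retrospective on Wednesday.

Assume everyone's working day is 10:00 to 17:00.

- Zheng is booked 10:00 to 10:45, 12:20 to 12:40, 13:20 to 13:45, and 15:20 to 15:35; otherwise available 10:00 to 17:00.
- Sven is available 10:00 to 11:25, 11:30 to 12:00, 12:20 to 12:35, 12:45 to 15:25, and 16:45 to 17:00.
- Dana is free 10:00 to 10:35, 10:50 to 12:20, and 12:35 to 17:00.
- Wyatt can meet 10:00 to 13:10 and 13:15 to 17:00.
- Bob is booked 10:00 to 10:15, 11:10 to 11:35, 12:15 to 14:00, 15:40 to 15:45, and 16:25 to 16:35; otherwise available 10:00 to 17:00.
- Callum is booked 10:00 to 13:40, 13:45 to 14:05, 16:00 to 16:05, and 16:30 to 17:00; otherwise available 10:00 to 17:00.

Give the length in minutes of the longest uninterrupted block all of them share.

Zheng free within 10:00–17:00: 10:45–12:20, 12:40–13:20, 13:45–15:20, 15:35–17:00.
Bob free within 10:00–17:00: 10:15–11:10, 11:35–12:15, 14:00–15:40, 15:45–16:25, 16:35–17:00.
Callum free within 10:00–17:00: 13:40–13:45, 14:05–16:00, 16:05–16:30.
Zheng ∩ Sven: 10:45–11:25, 11:30–12:00, 12:45–13:20, 13:45–15:20, 16:45–17:00.
Zheng ∩ Sven ∩ Dana: 10:50–11:25, 11:30–12:00, 12:45–13:20, 13:45–15:20, 16:45–17:00.
Zheng ∩ Sven ∩ Dana ∩ Wyatt: 10:50–11:25, 11:30–12:00, 12:45–13:10, 13:15–13:20, 13:45–15:20, 16:45–17:00.
Zheng ∩ Sven ∩ Dana ∩ Wyatt ∩ Bob: 10:50–11:10, 11:35–12:00, 14:00–15:20, 16:45–17:00.
Zheng ∩ Sven ∩ Dana ∩ Wyatt ∩ Bob ∩ Callum: 14:05–15:20.
Single common window of 75 minutes.

75 minutes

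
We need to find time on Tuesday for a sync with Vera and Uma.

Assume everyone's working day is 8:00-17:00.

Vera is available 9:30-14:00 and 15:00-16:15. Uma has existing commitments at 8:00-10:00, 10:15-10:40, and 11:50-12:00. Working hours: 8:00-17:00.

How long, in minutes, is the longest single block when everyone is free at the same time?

120 minutes

Uma free within 08:00–17:00: 10:00–10:15, 10:40–11:50, 12:00–17:00.
Vera ∩ Uma: 10:00–10:15, 10:40–11:50, 12:00–14:00, 15:00–16:15.
Common window lengths: 15, 70, 120, 75 min; longest is 120.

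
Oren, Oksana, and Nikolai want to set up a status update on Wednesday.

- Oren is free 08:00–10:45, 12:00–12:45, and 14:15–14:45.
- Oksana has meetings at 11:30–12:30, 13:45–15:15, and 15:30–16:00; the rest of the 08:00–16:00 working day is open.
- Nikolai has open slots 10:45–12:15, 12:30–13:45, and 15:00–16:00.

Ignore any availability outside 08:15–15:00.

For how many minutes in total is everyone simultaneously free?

15 minutes

Oksana free within 08:00–16:00: 08:00–11:30, 12:30–13:45, 15:15–15:30.
Oren ∩ Oksana: 08:00–10:45, 12:30–12:45.
Oren ∩ Oksana ∩ Nikolai: 12:30–12:45.
Restricted to 08:15–15:00: 12:30–12:45.
Total common minutes: 15.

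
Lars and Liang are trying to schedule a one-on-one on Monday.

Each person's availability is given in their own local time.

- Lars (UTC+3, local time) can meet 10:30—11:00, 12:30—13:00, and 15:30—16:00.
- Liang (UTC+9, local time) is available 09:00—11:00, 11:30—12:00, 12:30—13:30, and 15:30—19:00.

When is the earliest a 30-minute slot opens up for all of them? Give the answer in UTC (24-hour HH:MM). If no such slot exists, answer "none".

Lars → UTC: 07:30–08:00, 09:30–10:00, 12:30–13:00.
Liang → UTC: 00:00–02:00, 02:30–03:00, 03:30–04:30, 06:30–10:00.
Lars ∩ Liang: 07:30–08:00, 09:30–10:00.
Windows ≥ 30 min: 07:30–08:00, 09:30–10:00.
Earliest such window starts at 07:30.

07:30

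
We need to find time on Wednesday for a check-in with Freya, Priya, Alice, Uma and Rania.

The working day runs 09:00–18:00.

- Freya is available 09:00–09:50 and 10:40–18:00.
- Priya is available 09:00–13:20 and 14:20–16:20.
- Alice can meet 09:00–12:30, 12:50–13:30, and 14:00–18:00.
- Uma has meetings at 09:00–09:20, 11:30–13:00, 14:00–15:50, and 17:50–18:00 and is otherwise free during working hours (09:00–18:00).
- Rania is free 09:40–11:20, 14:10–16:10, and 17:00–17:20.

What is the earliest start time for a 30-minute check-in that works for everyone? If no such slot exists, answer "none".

10:40

Uma free within 09:00–18:00: 09:20–11:30, 13:00–14:00, 15:50–17:50.
Freya ∩ Priya: 09:00–09:50, 10:40–13:20, 14:20–16:20.
Freya ∩ Priya ∩ Alice: 09:00–09:50, 10:40–12:30, 12:50–13:20, 14:20–16:20.
Freya ∩ Priya ∩ Alice ∩ Uma: 09:20–09:50, 10:40–11:30, 13:00–13:20, 15:50–16:20.
Freya ∩ Priya ∩ Alice ∩ Uma ∩ Rania: 09:40–09:50, 10:40–11:20, 15:50–16:10.
Windows ≥ 30 min: 10:40–11:20.
Earliest such window starts at 10:40.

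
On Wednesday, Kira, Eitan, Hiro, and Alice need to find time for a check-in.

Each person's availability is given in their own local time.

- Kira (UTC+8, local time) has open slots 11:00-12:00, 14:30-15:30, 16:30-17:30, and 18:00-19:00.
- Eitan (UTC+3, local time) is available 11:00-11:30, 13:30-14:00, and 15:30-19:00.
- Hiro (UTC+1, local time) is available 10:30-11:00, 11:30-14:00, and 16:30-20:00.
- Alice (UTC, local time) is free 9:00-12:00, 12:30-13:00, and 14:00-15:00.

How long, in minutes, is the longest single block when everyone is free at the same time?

30 minutes

Kira → UTC: 03:00–04:00, 06:30–07:30, 08:30–09:30, 10:00–11:00.
Eitan → UTC: 08:00–08:30, 10:30–11:00, 12:30–16:00.
Hiro → UTC: 09:30–10:00, 10:30–13:00, 15:30–19:00.
Alice → UTC: 09:00–12:00, 12:30–13:00, 14:00–15:00.
Kira ∩ Eitan: 10:30–11:00.
Kira ∩ Eitan ∩ Hiro: 10:30–11:00.
Kira ∩ Eitan ∩ Hiro ∩ Alice: 10:30–11:00.
Single common window of 30 minutes.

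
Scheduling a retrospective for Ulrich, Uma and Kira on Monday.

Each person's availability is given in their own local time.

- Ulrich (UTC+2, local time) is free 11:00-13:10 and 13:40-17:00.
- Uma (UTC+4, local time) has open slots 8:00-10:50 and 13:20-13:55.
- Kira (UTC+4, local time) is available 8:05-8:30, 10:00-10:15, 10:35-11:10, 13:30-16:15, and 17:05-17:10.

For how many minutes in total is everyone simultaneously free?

Ulrich → UTC: 09:00–11:10, 11:40–15:00.
Uma → UTC: 04:00–06:50, 09:20–09:55.
Kira → UTC: 04:05–04:30, 06:00–06:15, 06:35–07:10, 09:30–12:15, 13:05–13:10.
Ulrich ∩ Uma: 09:20–09:55.
Ulrich ∩ Uma ∩ Kira: 09:30–09:55.
Total common minutes: 25.

25 minutes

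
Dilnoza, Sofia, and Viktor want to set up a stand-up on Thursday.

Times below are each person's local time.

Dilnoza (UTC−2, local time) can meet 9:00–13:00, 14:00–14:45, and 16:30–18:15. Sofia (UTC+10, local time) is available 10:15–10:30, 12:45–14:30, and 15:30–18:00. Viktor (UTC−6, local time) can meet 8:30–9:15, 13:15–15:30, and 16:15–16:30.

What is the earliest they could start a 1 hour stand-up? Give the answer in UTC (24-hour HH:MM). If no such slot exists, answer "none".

Dilnoza → UTC: 11:00–15:00, 16:00–16:45, 18:30–20:15.
Sofia → UTC: 00:15–00:30, 02:45–04:30, 05:30–08:00.
Viktor → UTC: 14:30–15:15, 19:15–21:30, 22:15–22:30.
Dilnoza ∩ Sofia: (none).
Dilnoza ∩ Sofia ∩ Viktor: (none).
Windows ≥ 60 min: (none).

none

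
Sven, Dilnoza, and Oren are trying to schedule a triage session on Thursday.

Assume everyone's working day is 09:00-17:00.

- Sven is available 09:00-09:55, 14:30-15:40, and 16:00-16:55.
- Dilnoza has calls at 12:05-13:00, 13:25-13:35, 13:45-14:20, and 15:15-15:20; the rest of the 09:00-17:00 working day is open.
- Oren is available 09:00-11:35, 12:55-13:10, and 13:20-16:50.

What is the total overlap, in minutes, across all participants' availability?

Dilnoza free within 09:00–17:00: 09:00–12:05, 13:00–13:25, 13:35–13:45, 14:20–15:15, 15:20–17:00.
Sven ∩ Dilnoza: 09:00–09:55, 14:30–15:15, 15:20–15:40, 16:00–16:55.
Sven ∩ Dilnoza ∩ Oren: 09:00–09:55, 14:30–15:15, 15:20–15:40, 16:00–16:50.
Total common minutes: 55 + 45 + 20 + 50 = 170.

170 minutes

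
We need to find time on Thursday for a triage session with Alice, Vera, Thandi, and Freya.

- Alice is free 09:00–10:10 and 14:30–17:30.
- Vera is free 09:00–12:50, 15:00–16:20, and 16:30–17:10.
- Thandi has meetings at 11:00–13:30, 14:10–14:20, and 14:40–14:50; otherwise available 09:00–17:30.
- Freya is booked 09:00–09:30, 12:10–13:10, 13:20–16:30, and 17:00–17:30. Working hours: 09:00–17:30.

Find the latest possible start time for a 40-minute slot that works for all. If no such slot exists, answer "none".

Thandi free within 09:00–17:30: 09:00–11:00, 13:30–14:10, 14:20–14:40, 14:50–17:30.
Freya free within 09:00–17:30: 09:30–12:10, 13:10–13:20, 16:30–17:00.
Alice ∩ Vera: 09:00–10:10, 15:00–16:20, 16:30–17:10.
Alice ∩ Vera ∩ Thandi: 09:00–10:10, 15:00–16:20, 16:30–17:10.
Alice ∩ Vera ∩ Thandi ∩ Freya: 09:30–10:10, 16:30–17:00.
Windows ≥ 40 min: 09:30–10:10.
Latest start in the last window 09:30–10:10 is 10:10 − 40 min = 09:30.

09:30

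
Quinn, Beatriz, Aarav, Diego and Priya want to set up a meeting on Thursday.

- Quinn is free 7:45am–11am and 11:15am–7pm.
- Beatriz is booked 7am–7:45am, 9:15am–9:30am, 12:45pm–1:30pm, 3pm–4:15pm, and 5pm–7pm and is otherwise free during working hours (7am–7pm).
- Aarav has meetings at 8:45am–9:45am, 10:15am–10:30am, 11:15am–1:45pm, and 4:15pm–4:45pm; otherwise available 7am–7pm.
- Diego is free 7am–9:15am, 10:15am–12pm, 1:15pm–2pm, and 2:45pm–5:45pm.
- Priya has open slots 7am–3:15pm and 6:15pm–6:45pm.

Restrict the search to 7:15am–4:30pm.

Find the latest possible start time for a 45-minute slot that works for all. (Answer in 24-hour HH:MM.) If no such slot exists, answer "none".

Beatriz free within 07:00–19:00: 07:45–09:15, 09:30–12:45, 13:30–15:00, 16:15–17:00.
Aarav free within 07:00–19:00: 07:00–08:45, 09:45–10:15, 10:30–11:15, 13:45–16:15, 16:45–19:00.
Quinn ∩ Beatriz: 07:45–09:15, 09:30–11:00, 11:15–12:45, 13:30–15:00, 16:15–17:00.
Quinn ∩ Beatriz ∩ Aarav: 07:45–08:45, 09:45–10:15, 10:30–11:00, 13:45–15:00, 16:45–17:00.
Quinn ∩ Beatriz ∩ Aarav ∩ Diego: 07:45–08:45, 10:30–11:00, 13:45–14:00, 14:45–15:00, 16:45–17:00.
Quinn ∩ Beatriz ∩ Aarav ∩ Diego ∩ Priya: 07:45–08:45, 10:30–11:00, 13:45–14:00, 14:45–15:00.
Restricted to 07:15–16:30: 07:45–08:45, 10:30–11:00, 13:45–14:00, 14:45–15:00.
Windows ≥ 45 min: 07:45–08:45.
Latest start in the last window 07:45–08:45 is 08:45 − 45 min = 08:00.

08:00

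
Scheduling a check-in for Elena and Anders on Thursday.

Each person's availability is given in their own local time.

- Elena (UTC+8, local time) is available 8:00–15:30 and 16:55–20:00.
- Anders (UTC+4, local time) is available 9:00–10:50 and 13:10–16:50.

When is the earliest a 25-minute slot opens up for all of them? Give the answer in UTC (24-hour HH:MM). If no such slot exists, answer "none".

05:00

Elena → UTC: 00:00–07:30, 08:55–12:00.
Anders → UTC: 05:00–06:50, 09:10–12:50.
Elena ∩ Anders: 05:00–06:50, 09:10–12:00.
Windows ≥ 25 min: 05:00–06:50, 09:10–12:00.
Earliest such window starts at 05:00.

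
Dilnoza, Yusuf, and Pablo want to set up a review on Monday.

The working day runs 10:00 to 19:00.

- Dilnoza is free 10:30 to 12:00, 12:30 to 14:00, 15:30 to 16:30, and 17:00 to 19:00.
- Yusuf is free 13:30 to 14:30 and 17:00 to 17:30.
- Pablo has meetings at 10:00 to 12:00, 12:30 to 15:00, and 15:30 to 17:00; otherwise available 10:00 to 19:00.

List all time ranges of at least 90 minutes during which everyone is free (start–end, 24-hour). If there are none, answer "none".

none

Pablo free within 10:00–19:00: 12:00–12:30, 15:00–15:30, 17:00–19:00.
Dilnoza ∩ Yusuf: 13:30–14:00, 17:00–17:30.
Dilnoza ∩ Yusuf ∩ Pablo: 17:00–17:30.
Windows ≥ 90 min: (none).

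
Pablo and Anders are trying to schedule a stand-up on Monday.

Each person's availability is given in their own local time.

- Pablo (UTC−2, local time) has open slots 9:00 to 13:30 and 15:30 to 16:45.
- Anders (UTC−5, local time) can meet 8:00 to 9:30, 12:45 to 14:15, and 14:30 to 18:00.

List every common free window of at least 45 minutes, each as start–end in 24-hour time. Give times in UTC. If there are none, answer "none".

Pablo → UTC: 11:00–15:30, 17:30–18:45.
Anders → UTC: 13:00–14:30, 17:45–19:15, 19:30–23:00.
Pablo ∩ Anders: 13:00–14:30, 17:45–18:45.
Windows ≥ 45 min: 13:00–14:30, 17:45–18:45.

13:00–14:30, 17:45–18:45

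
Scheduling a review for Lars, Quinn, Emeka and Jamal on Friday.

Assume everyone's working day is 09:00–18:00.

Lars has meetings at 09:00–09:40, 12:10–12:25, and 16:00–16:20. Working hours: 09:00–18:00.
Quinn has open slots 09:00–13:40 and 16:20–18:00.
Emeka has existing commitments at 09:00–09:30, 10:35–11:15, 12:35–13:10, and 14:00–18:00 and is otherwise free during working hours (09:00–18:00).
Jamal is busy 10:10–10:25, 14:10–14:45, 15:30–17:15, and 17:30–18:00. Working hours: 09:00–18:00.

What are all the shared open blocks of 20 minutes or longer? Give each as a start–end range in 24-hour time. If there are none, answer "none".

Lars free within 09:00–18:00: 09:40–12:10, 12:25–16:00, 16:20–18:00.
Emeka free within 09:00–18:00: 09:30–10:35, 11:15–12:35, 13:10–14:00.
Jamal free within 09:00–18:00: 09:00–10:10, 10:25–14:10, 14:45–15:30, 17:15–17:30.
Lars ∩ Quinn: 09:40–12:10, 12:25–13:40, 16:20–18:00.
Lars ∩ Quinn ∩ Emeka: 09:40–10:35, 11:15–12:10, 12:25–12:35, 13:10–13:40.
Lars ∩ Quinn ∩ Emeka ∩ Jamal: 09:40–10:10, 10:25–10:35, 11:15–12:10, 12:25–12:35, 13:10–13:40.
Windows ≥ 20 min: 09:40–10:10, 11:15–12:10, 13:10–13:40.

09:40–10:10, 11:15–12:10, 13:10–13:40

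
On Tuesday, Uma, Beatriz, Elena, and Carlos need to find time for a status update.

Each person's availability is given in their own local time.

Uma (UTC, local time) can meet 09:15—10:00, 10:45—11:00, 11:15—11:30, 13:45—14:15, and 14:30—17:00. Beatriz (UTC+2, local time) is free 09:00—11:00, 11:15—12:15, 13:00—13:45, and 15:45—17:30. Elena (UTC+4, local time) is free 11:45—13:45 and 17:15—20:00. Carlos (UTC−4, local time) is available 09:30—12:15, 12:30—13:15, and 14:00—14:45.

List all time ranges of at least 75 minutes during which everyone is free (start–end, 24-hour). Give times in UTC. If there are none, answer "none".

none

Uma → UTC: 09:15–10:00, 10:45–11:00, 11:15–11:30, 13:45–14:15, 14:30–17:00.
Beatriz → UTC: 07:00–09:00, 09:15–10:15, 11:00–11:45, 13:45–15:30.
Elena → UTC: 07:45–09:45, 13:15–16:00.
Carlos → UTC: 13:30–16:15, 16:30–17:15, 18:00–18:45.
Uma ∩ Beatriz: 09:15–10:00, 11:15–11:30, 13:45–14:15, 14:30–15:30.
Uma ∩ Beatriz ∩ Elena: 09:15–09:45, 13:45–14:15, 14:30–15:30.
Uma ∩ Beatriz ∩ Elena ∩ Carlos: 13:45–14:15, 14:30–15:30.
Windows ≥ 75 min: (none).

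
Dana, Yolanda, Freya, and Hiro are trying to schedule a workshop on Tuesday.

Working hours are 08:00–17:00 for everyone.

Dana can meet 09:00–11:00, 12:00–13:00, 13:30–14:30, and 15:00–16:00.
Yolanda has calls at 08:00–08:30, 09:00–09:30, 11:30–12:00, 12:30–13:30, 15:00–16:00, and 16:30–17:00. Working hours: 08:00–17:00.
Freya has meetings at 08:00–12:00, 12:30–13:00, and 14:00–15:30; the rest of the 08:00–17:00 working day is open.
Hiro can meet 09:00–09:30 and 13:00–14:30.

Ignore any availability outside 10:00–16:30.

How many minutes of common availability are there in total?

30 minutes

Yolanda free within 08:00–17:00: 08:30–09:00, 09:30–11:30, 12:00–12:30, 13:30–15:00, 16:00–16:30.
Freya free within 08:00–17:00: 12:00–12:30, 13:00–14:00, 15:30–17:00.
Dana ∩ Yolanda: 09:30–11:00, 12:00–12:30, 13:30–14:30.
Dana ∩ Yolanda ∩ Freya: 12:00–12:30, 13:30–14:00.
Dana ∩ Yolanda ∩ Freya ∩ Hiro: 13:30–14:00.
Restricted to 10:00–16:30: 13:30–14:00.
Total common minutes: 30.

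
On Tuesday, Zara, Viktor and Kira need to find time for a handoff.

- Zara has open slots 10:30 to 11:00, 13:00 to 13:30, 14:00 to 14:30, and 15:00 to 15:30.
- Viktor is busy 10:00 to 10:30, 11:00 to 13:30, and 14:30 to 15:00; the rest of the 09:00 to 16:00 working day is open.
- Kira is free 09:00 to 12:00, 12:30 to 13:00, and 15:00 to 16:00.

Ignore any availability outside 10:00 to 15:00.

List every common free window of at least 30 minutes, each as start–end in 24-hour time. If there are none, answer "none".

Viktor free within 09:00–16:00: 09:00–10:00, 10:30–11:00, 13:30–14:30, 15:00–16:00.
Zara ∩ Viktor: 10:30–11:00, 14:00–14:30, 15:00–15:30.
Zara ∩ Viktor ∩ Kira: 10:30–11:00, 15:00–15:30.
Restricted to 10:00–15:00: 10:30–11:00.
Windows ≥ 30 min: 10:30–11:00.

10:30–11:00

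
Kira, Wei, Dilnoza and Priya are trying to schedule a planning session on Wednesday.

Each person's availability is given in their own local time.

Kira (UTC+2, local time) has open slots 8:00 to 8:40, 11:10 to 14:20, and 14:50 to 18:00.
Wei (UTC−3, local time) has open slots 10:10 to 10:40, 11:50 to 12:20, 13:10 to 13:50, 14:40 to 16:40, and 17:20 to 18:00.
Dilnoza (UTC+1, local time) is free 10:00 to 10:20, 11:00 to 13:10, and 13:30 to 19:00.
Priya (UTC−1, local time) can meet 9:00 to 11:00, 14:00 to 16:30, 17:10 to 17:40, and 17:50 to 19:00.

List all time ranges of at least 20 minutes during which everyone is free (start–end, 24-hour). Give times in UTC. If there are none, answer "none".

15:00–15:20

Kira → UTC: 06:00–06:40, 09:10–12:20, 12:50–16:00.
Wei → UTC: 13:10–13:40, 14:50–15:20, 16:10–16:50, 17:40–19:40, 20:20–21:00.
Dilnoza → UTC: 09:00–09:20, 10:00–12:10, 12:30–18:00.
Priya → UTC: 10:00–12:00, 15:00–17:30, 18:10–18:40, 18:50–20:00.
Kira ∩ Wei: 13:10–13:40, 14:50–15:20.
Kira ∩ Wei ∩ Dilnoza: 13:10–13:40, 14:50–15:20.
Kira ∩ Wei ∩ Dilnoza ∩ Priya: 15:00–15:20.
Windows ≥ 20 min: 15:00–15:20.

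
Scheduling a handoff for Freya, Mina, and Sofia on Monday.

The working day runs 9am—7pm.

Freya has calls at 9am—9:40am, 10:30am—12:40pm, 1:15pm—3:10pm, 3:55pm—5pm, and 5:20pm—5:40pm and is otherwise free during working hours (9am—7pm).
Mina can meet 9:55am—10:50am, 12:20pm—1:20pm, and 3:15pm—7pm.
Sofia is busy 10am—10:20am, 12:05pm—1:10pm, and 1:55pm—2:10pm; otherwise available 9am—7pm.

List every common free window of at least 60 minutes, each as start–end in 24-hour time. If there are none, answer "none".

17:40–19:00

Freya free within 09:00–19:00: 09:40–10:30, 12:40–13:15, 15:10–15:55, 17:00–17:20, 17:40–19:00.
Sofia free within 09:00–19:00: 09:00–10:00, 10:20–12:05, 13:10–13:55, 14:10–19:00.
Freya ∩ Mina: 09:55–10:30, 12:40–13:15, 15:15–15:55, 17:00–17:20, 17:40–19:00.
Freya ∩ Mina ∩ Sofia: 09:55–10:00, 10:20–10:30, 13:10–13:15, 15:15–15:55, 17:00–17:20, 17:40–19:00.
Windows ≥ 60 min: 17:40–19:00.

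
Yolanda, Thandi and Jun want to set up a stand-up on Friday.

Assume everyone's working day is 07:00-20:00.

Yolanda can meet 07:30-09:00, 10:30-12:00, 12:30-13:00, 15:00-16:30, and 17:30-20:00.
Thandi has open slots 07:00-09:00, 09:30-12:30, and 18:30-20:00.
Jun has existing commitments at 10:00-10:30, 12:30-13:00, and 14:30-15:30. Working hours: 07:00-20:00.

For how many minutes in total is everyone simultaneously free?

Jun free within 07:00–20:00: 07:00–10:00, 10:30–12:30, 13:00–14:30, 15:30–20:00.
Yolanda ∩ Thandi: 07:30–09:00, 10:30–12:00, 18:30–20:00.
Yolanda ∩ Thandi ∩ Jun: 07:30–09:00, 10:30–12:00, 18:30–20:00.
Total common minutes: 90 + 90 + 90 = 270.

270 minutes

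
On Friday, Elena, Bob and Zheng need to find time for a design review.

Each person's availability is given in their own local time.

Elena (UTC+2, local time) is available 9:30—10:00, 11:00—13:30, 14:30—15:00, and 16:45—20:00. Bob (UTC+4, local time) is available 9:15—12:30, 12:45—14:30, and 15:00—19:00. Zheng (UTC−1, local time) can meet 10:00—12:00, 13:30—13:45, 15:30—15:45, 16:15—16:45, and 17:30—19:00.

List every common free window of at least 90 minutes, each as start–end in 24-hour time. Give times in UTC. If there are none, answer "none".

Elena → UTC: 07:30–08:00, 09:00–11:30, 12:30–13:00, 14:45–18:00.
Bob → UTC: 05:15–08:30, 08:45–10:30, 11:00–15:00.
Zheng → UTC: 11:00–13:00, 14:30–14:45, 16:30–16:45, 17:15–17:45, 18:30–20:00.
Elena ∩ Bob: 07:30–08:00, 09:00–10:30, 11:00–11:30, 12:30–13:00, 14:45–15:00.
Elena ∩ Bob ∩ Zheng: 11:00–11:30, 12:30–13:00.
Windows ≥ 90 min: (none).

none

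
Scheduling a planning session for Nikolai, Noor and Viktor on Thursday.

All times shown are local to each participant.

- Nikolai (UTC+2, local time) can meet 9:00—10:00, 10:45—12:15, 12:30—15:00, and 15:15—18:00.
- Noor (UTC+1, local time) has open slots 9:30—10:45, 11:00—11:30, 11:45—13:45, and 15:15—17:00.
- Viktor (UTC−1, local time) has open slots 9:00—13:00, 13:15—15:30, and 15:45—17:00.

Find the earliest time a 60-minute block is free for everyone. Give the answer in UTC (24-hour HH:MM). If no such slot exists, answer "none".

10:45

Nikolai → UTC: 07:00–08:00, 08:45–10:15, 10:30–13:00, 13:15–16:00.
Noor → UTC: 08:30–09:45, 10:00–10:30, 10:45–12:45, 14:15–16:00.
Viktor → UTC: 10:00–14:00, 14:15–16:30, 16:45–18:00.
Nikolai ∩ Noor: 08:45–09:45, 10:00–10:15, 10:45–12:45, 14:15–16:00.
Nikolai ∩ Noor ∩ Viktor: 10:00–10:15, 10:45–12:45, 14:15–16:00.
Windows ≥ 60 min: 10:45–12:45, 14:15–16:00.
Earliest such window starts at 10:45.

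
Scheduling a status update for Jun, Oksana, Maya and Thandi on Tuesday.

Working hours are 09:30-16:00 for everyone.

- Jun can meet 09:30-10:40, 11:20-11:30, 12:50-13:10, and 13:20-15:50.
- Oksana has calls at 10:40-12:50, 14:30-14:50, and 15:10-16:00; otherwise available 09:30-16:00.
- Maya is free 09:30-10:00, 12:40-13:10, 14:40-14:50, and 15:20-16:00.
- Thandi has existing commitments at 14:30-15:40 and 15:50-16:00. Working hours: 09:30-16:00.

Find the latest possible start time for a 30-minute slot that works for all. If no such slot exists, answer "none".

Oksana free within 09:30–16:00: 09:30–10:40, 12:50–14:30, 14:50–15:10.
Thandi free within 09:30–16:00: 09:30–14:30, 15:40–15:50.
Jun ∩ Oksana: 09:30–10:40, 12:50–13:10, 13:20–14:30, 14:50–15:10.
Jun ∩ Oksana ∩ Maya: 09:30–10:00, 12:50–13:10.
Jun ∩ Oksana ∩ Maya ∩ Thandi: 09:30–10:00, 12:50–13:10.
Windows ≥ 30 min: 09:30–10:00.
Latest start in the last window 09:30–10:00 is 10:00 − 30 min = 09:30.

09:30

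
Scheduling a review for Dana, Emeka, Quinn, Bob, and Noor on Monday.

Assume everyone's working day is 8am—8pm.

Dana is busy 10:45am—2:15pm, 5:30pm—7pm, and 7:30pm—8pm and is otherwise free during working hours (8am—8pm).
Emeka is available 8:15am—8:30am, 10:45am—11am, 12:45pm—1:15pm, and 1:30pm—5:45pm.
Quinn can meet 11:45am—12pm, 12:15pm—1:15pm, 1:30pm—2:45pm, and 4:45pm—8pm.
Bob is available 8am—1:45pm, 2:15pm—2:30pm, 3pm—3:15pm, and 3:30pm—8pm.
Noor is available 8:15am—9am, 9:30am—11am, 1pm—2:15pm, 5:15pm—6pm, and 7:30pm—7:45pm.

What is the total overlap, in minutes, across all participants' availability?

15 minutes

Dana free within 08:00–20:00: 08:00–10:45, 14:15–17:30, 19:00–19:30.
Dana ∩ Emeka: 08:15–08:30, 14:15–17:30.
Dana ∩ Emeka ∩ Quinn: 14:15–14:45, 16:45–17:30.
Dana ∩ Emeka ∩ Quinn ∩ Bob: 14:15–14:30, 16:45–17:30.
Dana ∩ Emeka ∩ Quinn ∩ Bob ∩ Noor: 17:15–17:30.
Total common minutes: 15.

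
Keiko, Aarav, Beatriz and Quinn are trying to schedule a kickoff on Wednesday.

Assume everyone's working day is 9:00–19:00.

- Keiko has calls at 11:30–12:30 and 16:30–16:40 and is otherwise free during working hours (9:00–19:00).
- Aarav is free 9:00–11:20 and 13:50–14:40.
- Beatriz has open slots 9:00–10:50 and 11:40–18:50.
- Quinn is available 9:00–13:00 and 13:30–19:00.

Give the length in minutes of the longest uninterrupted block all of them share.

110 minutes

Keiko free within 09:00–19:00: 09:00–11:30, 12:30–16:30, 16:40–19:00.
Keiko ∩ Aarav: 09:00–11:20, 13:50–14:40.
Keiko ∩ Aarav ∩ Beatriz: 09:00–10:50, 13:50–14:40.
Keiko ∩ Aarav ∩ Beatriz ∩ Quinn: 09:00–10:50, 13:50–14:40.
Common window lengths: 110, 50 min; longest is 110.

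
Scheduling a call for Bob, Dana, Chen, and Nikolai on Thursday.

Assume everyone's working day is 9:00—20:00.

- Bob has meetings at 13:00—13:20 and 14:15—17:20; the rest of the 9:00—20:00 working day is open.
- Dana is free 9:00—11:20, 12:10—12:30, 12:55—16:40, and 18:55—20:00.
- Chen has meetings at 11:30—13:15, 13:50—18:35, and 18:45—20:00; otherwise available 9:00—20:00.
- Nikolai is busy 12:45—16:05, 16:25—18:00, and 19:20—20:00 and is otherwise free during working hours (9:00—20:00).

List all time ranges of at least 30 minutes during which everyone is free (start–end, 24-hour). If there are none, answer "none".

09:00–11:20

Bob free within 09:00–20:00: 09:00–13:00, 13:20–14:15, 17:20–20:00.
Chen free within 09:00–20:00: 09:00–11:30, 13:15–13:50, 18:35–18:45.
Nikolai free within 09:00–20:00: 09:00–12:45, 16:05–16:25, 18:00–19:20.
Bob ∩ Dana: 09:00–11:20, 12:10–12:30, 12:55–13:00, 13:20–14:15, 18:55–20:00.
Bob ∩ Dana ∩ Chen: 09:00–11:20, 13:20–13:50.
Bob ∩ Dana ∩ Chen ∩ Nikolai: 09:00–11:20.
Windows ≥ 30 min: 09:00–11:20.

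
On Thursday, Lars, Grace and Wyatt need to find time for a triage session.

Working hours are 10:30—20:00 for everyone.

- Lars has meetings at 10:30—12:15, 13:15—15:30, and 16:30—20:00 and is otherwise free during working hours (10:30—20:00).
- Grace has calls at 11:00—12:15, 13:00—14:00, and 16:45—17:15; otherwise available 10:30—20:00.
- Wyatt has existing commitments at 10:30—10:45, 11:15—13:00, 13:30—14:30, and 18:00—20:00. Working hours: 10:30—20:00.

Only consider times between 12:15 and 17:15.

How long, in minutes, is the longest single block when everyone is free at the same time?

Lars free within 10:30–20:00: 12:15–13:15, 15:30–16:30.
Grace free within 10:30–20:00: 10:30–11:00, 12:15–13:00, 14:00–16:45, 17:15–20:00.
Wyatt free within 10:30–20:00: 10:45–11:15, 13:00–13:30, 14:30–18:00.
Lars ∩ Grace: 12:15–13:00, 15:30–16:30.
Lars ∩ Grace ∩ Wyatt: 15:30–16:30.
Restricted to 12:15–17:15: 15:30–16:30.
Single common window of 60 minutes.

60 minutes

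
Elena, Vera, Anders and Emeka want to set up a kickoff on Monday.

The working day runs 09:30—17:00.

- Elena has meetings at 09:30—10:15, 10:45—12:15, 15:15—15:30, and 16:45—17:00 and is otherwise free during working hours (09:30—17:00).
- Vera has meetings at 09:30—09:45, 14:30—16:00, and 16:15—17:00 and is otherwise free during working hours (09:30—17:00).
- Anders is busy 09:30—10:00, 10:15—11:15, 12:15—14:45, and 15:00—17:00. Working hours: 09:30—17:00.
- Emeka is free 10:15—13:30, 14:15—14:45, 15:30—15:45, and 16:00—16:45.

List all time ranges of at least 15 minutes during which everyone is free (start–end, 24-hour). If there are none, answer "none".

none

Elena free within 09:30–17:00: 10:15–10:45, 12:15–15:15, 15:30–16:45.
Vera free within 09:30–17:00: 09:45–14:30, 16:00–16:15.
Anders free within 09:30–17:00: 10:00–10:15, 11:15–12:15, 14:45–15:00.
Elena ∩ Vera: 10:15–10:45, 12:15–14:30, 16:00–16:15.
Elena ∩ Vera ∩ Anders: (none).
Elena ∩ Vera ∩ Anders ∩ Emeka: (none).
Windows ≥ 15 min: (none).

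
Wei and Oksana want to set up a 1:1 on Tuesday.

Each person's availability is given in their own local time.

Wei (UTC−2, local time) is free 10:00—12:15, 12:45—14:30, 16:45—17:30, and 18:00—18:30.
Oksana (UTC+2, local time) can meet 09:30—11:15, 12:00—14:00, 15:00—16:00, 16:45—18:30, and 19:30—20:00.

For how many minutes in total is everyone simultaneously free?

Wei → UTC: 12:00–14:15, 14:45–16:30, 18:45–19:30, 20:00–20:30.
Oksana → UTC: 07:30–09:15, 10:00–12:00, 13:00–14:00, 14:45–16:30, 17:30–18:00.
Wei ∩ Oksana: 13:00–14:00, 14:45–16:30.
Total common minutes: 60 + 105 = 165.

165 minutes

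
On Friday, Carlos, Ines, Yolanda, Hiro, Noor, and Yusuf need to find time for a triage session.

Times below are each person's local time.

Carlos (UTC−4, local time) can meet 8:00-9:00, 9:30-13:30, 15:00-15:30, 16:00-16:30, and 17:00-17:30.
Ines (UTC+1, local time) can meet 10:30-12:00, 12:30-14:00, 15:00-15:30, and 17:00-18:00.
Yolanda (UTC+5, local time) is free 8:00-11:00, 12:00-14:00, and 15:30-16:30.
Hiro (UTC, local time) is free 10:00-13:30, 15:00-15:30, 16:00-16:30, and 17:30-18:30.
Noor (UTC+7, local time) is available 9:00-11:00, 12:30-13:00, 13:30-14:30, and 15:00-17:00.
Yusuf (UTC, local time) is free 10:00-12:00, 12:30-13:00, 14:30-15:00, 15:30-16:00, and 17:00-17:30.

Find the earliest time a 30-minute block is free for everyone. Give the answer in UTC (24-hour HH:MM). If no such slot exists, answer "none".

Carlos → UTC: 12:00–13:00, 13:30–17:30, 19:00–19:30, 20:00–20:30, 21:00–21:30.
Ines → UTC: 09:30–11:00, 11:30–13:00, 14:00–14:30, 16:00–17:00.
Yolanda → UTC: 03:00–06:00, 07:00–09:00, 10:30–11:30.
Hiro → UTC: 10:00–13:30, 15:00–15:30, 16:00–16:30, 17:30–18:30.
Noor → UTC: 02:00–04:00, 05:30–06:00, 06:30–07:30, 08:00–10:00.
Yusuf → UTC: 10:00–12:00, 12:30–13:00, 14:30–15:00, 15:30–16:00, 17:00–17:30.
Carlos ∩ Ines: 12:00–13:00, 14:00–14:30, 16:00–17:00.
Carlos ∩ Ines ∩ Yolanda: (none).
Carlos ∩ Ines ∩ Yolanda ∩ Hiro: (none).
Carlos ∩ Ines ∩ Yolanda ∩ Hiro ∩ Noor: (none).
Carlos ∩ Ines ∩ Yolanda ∩ Hiro ∩ Noor ∩ Yusuf: (none).
Windows ≥ 30 min: (none).

none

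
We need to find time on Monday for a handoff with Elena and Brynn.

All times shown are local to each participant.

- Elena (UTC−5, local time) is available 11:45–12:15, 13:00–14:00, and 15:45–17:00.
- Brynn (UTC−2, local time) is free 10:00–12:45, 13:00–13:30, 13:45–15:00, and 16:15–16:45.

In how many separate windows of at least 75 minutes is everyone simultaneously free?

Elena → UTC: 16:45–17:15, 18:00–19:00, 20:45–22:00.
Brynn → UTC: 12:00–14:45, 15:00–15:30, 15:45–17:00, 18:15–18:45.
Elena ∩ Brynn: 16:45–17:00, 18:15–18:45.
Windows ≥ 75 min: (none).
That's 0 windows.

0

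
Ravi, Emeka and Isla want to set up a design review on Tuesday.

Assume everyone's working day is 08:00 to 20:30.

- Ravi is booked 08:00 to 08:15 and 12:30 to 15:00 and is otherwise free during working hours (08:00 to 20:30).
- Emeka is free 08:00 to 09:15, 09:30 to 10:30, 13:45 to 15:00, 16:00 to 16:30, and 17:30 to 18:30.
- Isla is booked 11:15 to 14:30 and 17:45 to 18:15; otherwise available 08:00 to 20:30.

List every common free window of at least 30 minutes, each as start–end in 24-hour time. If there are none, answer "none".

Ravi free within 08:00–20:30: 08:15–12:30, 15:00–20:30.
Isla free within 08:00–20:30: 08:00–11:15, 14:30–17:45, 18:15–20:30.
Ravi ∩ Emeka: 08:15–09:15, 09:30–10:30, 16:00–16:30, 17:30–18:30.
Ravi ∩ Emeka ∩ Isla: 08:15–09:15, 09:30–10:30, 16:00–16:30, 17:30–17:45, 18:15–18:30.
Windows ≥ 30 min: 08:15–09:15, 09:30–10:30, 16:00–16:30.

08:15–09:15, 09:30–10:30, 16:00–16:30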